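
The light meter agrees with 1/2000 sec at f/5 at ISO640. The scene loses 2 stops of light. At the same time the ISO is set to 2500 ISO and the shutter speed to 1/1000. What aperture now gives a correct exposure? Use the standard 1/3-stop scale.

Scene light: 2 stops darker.
ISO: 640 → 800 → 1000 → 1250 → 1600 → 2000 → 2500 — 2 stops raised (brighter).
Shutter speed: 1/2000 → 1/1600 → 1/1250 → 1/1000 — 1 stop longer (brighter).
Net so far: 1 stop brighter. Aperture: f/5 → f/5.6 → f/6.3 → f/7.1.

f/7.1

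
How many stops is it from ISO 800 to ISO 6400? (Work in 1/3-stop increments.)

800 → 1000 → 1250 → 1600 → 2000 → 2500 → 3200 → 4000 → 5000 → 6400 — count the steps: 9 third-stops = 3 stops.

3 stops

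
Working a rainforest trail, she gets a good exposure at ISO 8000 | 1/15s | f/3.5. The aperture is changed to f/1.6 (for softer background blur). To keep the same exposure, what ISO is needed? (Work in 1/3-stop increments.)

ISO 1600

Aperture: f/3.5 → f/3.2 → f/2.8 → f/2.5 → f/2.2 → f/2 → f/1.8 → f/1.6 — 2 1/3 stops larger aperture (brighter).
Need 2 1/3 stops darker from the ISO: 8000 → 6400 → 5000 → 4000 → 3200 → 2500 → 2000 → 1600.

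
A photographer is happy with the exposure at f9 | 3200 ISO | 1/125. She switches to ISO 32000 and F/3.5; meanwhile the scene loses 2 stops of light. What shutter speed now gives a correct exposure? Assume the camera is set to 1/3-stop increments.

Scene light: 2 stops darker.
ISO: 3200 → 4000 → 5000 → 6400 → 8000 → 10000 → 12800 → 16000 → 20000 → 25600 → 32000 — 3 1/3 stops higher (brighter).
Aperture: f/9 → f/8 → f/7.1 → f/6.3 → f/5.6 → f/5 → f/4.5 → f/4 → f/3.5 — 2 2/3 stops larger aperture (brighter).
Net so far: 4 stops brighter. Shutter speed: 1/125 → 1/160 → 1/200 → 1/250 → 1/320 → 1/400 → 1/500 → 1/640 → 1/800 → 1/1000 → 1/1250 → 1/1600 → 1/2000.

1/2000s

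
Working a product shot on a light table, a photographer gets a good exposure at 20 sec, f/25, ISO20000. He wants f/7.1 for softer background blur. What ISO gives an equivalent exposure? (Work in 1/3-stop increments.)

Aperture: f/25 → f/22 → f/20 → f/18 → f/16 → f/14 → f/13 → f/11 → f/10 → f/9 → f/8 → f/7.1 — 3 2/3 stops larger aperture (brighter).
Need 3 2/3 stops darker from the ISO: 20000 → 16000 → 12800 → 10000 → 8000 → 6400 → 5000 → 4000 → 3200 → 2500 → 2000 → 1600.

ISO 1600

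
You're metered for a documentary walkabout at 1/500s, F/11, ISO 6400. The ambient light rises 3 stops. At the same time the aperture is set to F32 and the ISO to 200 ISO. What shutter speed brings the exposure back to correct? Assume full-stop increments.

Scene light: 3 stops brighter.
Aperture: f/11 → f/16 → f/22 → f/32 — 3 stops stopped down (darker).
ISO: 6400 → 3200 → 1600 → 800 → 400 → 200 — 5 stops dropped (darker).
Net so far: 5 stops darker. Shutter speed: 1/500 → 1/250 → 1/125 → 1/60 → 1/30 → 1/15.

1/15s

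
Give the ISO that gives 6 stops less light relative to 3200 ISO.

ISO: 3200 → 1600 → 800 → 400 → 200 → 100 → 50 — 6 stops dropped (darker).

ISO 50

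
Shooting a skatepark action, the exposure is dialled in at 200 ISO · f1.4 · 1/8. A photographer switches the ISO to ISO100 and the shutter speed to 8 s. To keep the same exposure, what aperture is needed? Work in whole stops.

ISO: 200 → 100 — 1 stop lower (darker).
Shutter speed: 1/8 → 1/4 → 1/2 → 1 → 2 → 4 → 8 — 6 stops slower (brighter).
Net change so far: 5 stops brighter. Offset with the aperture: f/1.4 → f/2 → f/2.8 → f/4 → f/5.6 → f/8.

f/8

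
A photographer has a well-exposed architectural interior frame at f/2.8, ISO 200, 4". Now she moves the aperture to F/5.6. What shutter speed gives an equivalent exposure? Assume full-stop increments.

15 s

Aperture: f/2.8 → f/4 → f/5.6 — 2 stops narrower (darker).
Need 2 stops brighter from the shutter speed: 4 → 8 → 15.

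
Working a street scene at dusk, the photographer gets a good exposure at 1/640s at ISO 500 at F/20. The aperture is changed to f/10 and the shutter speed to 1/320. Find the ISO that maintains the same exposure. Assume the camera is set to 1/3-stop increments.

ISO 64

Aperture: f/20 → f/18 → f/16 → f/14 → f/13 → f/11 → f/10 — 2 stops opened up (brighter).
Shutter speed: 1/640 → 1/500 → 1/400 → 1/320 — 1 stop slower (brighter).
Net change so far: 3 stops brighter. Offset with the ISO: 500 → 400 → 320 → 250 → 200 → 160 → 125 → 100 → 80 → 64.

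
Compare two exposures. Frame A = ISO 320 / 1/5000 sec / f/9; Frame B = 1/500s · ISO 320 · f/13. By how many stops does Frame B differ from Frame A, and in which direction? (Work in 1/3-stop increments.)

2 1/3 stops brighter

Aperture: f/9 → f/10 → f/11 → f/13 — 1 stop stopped down (darker).
Shutter speed: 1/5000 → 1/4000 → 1/3200 → 1/2500 → 1/2000 → 1/1600 → 1/1250 → 1/1000 → 1/800 → 1/640 → 1/500 — 3 1/3 stops slower (brighter).
ISO: unchanged.
Net: −1 +3 1/3 = +2 1/3 stops.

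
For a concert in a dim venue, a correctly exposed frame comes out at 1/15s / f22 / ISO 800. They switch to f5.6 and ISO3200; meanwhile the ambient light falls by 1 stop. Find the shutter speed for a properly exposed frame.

1/500s

Scene light: 1 stop darker.
Aperture: f/22 → f/16 → f/11 → f/8 → f/5.6 — 4 stops opened up (brighter).
ISO: 800 → 1600 → 3200 — 2 stops higher (brighter).
Net so far: 5 stops brighter. Shutter speed: 1/15 → 1/30 → 1/60 → 1/125 → 1/250 → 1/500.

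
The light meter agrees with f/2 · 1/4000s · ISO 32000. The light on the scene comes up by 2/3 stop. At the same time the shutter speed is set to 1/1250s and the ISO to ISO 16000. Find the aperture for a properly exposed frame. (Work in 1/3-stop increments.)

f/3.2

Scene light: 2/3 stop brighter.
Shutter speed: 1/4000 → 1/3200 → 1/2500 → 1/2000 → 1/1600 → 1/1250 — 1 2/3 stops longer (brighter).
ISO: 32000 → 25600 → 20000 → 16000 — 1 stop lower (darker).
Net so far: 1 1/3 stops brighter. Aperture: f/2 → f/2.2 → f/2.5 → f/2.8 → f/3.2.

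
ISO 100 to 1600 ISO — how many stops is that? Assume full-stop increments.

4 stops

100 → 200 → 400 → 800 → 1600 — count the steps: 4 stops.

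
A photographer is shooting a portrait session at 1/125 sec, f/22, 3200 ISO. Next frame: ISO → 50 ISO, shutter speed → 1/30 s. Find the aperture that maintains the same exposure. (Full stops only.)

ISO: 3200 → 1600 → 800 → 400 → 200 → 100 → 50 — 6 stops lower (darker).
Shutter speed: 1/125 → 1/60 → 1/30 — 2 stops slower (brighter).
Net change so far: 4 stops darker. Offset with the aperture: f/22 → f/16 → f/11 → f/8 → f/5.6.

f/5.6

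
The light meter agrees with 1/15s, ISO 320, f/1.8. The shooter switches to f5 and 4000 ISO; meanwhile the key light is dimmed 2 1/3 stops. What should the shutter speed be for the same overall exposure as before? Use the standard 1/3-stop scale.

1/5s

Scene light: 2 1/3 stops darker.
Aperture: f/1.8 → f/2 → f/2.2 → f/2.5 → f/2.8 → f/3.2 → f/3.5 → f/4 → f/4.5 → f/5 — 3 stops smaller aperture (darker).
ISO: 320 → 400 → 500 → 640 → 800 → 1000 → 1250 → 1600 → 2000 → 2500 → 3200 → 4000 — 3 2/3 stops raised (brighter).
Net so far: 1 2/3 stops darker. Shutter speed: 1/15 → 1/13 → 1/10 → 1/8 → 1/6 → 1/5.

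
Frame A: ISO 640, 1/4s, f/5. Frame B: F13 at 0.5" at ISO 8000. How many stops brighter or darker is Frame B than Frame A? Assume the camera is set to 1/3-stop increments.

Aperture: f/5 → f/5.6 → f/6.3 → f/7.1 → f/8 → f/9 → f/10 → f/11 → f/13 — 2 2/3 stops stopped down (darker).
Shutter speed: 1/4 → 0.3 → 0.4 → 0.5 — 1 stop slower (brighter).
ISO: 640 → 800 → 1000 → 1250 → 1600 → 2000 → 2500 → 3200 → 4000 → 5000 → 6400 → 8000 — 3 2/3 stops raised (brighter).
Net: −2 2/3 +1 +3 2/3 = +2 stops.

2 stops brighter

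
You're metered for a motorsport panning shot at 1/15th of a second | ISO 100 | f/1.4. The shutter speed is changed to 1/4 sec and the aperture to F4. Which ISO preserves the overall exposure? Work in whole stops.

Shutter speed: 1/15 → 1/8 → 1/4 — 2 stops longer (brighter).
Aperture: f/1.4 → f/2 → f/2.8 → f/4 — 3 stops narrower (darker).
Net change so far: 1 stop darker. Offset with the ISO: 100 → 200.

ISO 200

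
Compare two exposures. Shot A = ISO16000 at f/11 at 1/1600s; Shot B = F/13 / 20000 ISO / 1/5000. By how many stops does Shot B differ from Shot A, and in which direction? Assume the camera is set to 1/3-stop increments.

Aperture: f/11 → f/13 — 1/3 stop smaller aperture (darker).
Shutter speed: 1/1600 → 1/2000 → 1/2500 → 1/3200 → 1/4000 → 1/5000 — 1 2/3 stops faster (darker).
ISO: 16000 → 20000 — 1/3 stop raised (brighter).
Net: −1/3 −1 2/3 +1/3 = −1 2/3 stops.

1 2/3 stops darker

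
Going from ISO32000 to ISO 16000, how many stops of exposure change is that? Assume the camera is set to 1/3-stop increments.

32000 → 25600 → 20000 → 16000 — count the steps: 3 third-stops = 1 stop.

1 stop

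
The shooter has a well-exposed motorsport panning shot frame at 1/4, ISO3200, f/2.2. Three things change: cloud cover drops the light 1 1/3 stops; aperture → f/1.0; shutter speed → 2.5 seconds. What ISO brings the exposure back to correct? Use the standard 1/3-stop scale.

Scene light: 1 1/3 stops darker.
Aperture: f/2.2 → f/2 → f/1.8 → f/1.6 → f/1.4 → f/1.2 → f/1.1 → f/1.0 — 2 1/3 stops larger aperture (brighter).
Shutter speed: 1/4 → 0.3 → 0.4 → 0.5 → 0.6 → 0.8 → 1 → 1.3 → 1.6 → 2 → 2.5 — 3 1/3 stops longer (brighter).
Net so far: 4 1/3 stops brighter. ISO: 3200 → 2500 → 2000 → 1600 → 1250 → 1000 → 800 → 640 → 500 → 400 → 320 → 250 → 200 → 160.

ISO 160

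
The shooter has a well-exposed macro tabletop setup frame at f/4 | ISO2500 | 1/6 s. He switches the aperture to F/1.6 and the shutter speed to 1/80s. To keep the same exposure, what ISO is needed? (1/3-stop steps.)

Aperture: f/4 → f/3.5 → f/3.2 → f/2.8 → f/2.5 → f/2.2 → f/2 → f/1.8 → f/1.6 — 2 2/3 stops wider (brighter).
Shutter speed: 1/6 → 1/8 → 1/10 → 1/13 → 1/15 → 1/20 → 1/25 → 1/30 → 1/40 → 1/50 → 1/60 → 1/80 — 3 2/3 stops faster (darker).
Net change so far: 1 stop darker. Offset with the ISO: 2500 → 3200 → 4000 → 5000.

ISO 5000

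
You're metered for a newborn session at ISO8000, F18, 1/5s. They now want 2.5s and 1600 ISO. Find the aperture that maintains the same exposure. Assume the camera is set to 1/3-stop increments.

Shutter speed: 1/5 → 1/4 → 0.3 → 0.4 → 0.5 → 0.6 → 0.8 → 1 → 1.3 → 1.6 → 2 → 2.5 — 3 2/3 stops longer (brighter).
ISO: 8000 → 6400 → 5000 → 4000 → 3200 → 2500 → 2000 → 1600 — 2 1/3 stops lower (darker).
Net change so far: 1 1/3 stops brighter. Offset with the aperture: f/18 → f/20 → f/22 → f/25 → f/29.

f/29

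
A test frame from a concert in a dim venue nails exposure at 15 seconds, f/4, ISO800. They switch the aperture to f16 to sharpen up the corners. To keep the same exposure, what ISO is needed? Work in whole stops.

ISO 12800

Aperture: f/4 → f/5.6 → f/8 → f/11 → f/16 — 4 stops narrower (darker).
Need 4 stops brighter from the ISO: 800 → 1600 → 3200 → 6400 → 12800.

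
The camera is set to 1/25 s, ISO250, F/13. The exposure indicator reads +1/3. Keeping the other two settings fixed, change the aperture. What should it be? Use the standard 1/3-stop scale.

Overexposed by 1/3 stop → need 1/3 stop darker.
Aperture: f/13 → f/14.

f/14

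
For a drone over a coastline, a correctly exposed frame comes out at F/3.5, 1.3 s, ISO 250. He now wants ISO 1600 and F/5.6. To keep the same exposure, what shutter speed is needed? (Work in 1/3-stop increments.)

ISO: 250 → 320 → 400 → 500 → 640 → 800 → 1000 → 1250 → 1600 — 2 2/3 stops raised (brighter).
Aperture: f/3.5 → f/4 → f/4.5 → f/5 → f/5.6 — 1 1/3 stops smaller aperture (darker).
Net change so far: 1 1/3 stops brighter. Offset with the shutter speed: 1.3 → 1 → 0.8 → 0.6 → 0.5.

0.5 s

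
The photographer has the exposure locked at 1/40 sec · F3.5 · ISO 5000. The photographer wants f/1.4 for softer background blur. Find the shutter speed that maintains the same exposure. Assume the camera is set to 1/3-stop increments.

1/250s

Aperture: f/3.5 → f/3.2 → f/2.8 → f/2.5 → f/2.2 → f/2 → f/1.8 → f/1.6 → f/1.4 — 2 2/3 stops opened up (brighter).
Need 2 2/3 stops darker from the shutter speed: 1/40 → 1/50 → 1/60 → 1/80 → 1/100 → 1/125 → 1/160 → 1/200 → 1/250.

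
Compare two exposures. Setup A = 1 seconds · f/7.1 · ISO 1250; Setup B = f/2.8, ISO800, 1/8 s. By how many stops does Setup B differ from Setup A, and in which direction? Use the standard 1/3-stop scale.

1 stop darker

Aperture: f/7.1 → f/6.3 → f/5.6 → f/5 → f/4.5 → f/4 → f/3.5 → f/3.2 → f/2.8 — 2 2/3 stops wider (brighter).
Shutter speed: 1 → 0.8 → 0.6 → 0.5 → 0.4 → 0.3 → 1/4 → 1/5 → 1/6 → 1/8 — 3 stops shorter (darker).
ISO: 1250 → 1000 → 800 — 2/3 stop dropped (darker).
Net: +2 2/3 −3 −2/3 = −1 stop.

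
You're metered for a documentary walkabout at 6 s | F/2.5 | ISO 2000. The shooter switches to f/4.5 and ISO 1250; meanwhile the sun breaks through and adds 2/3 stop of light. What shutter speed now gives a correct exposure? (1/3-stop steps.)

20 s

Scene light: 2/3 stop brighter.
Aperture: f/2.5 → f/2.8 → f/3.2 → f/3.5 → f/4 → f/4.5 — 1 2/3 stops smaller aperture (darker).
ISO: 2000 → 1600 → 1250 — 2/3 stop lower (darker).
Net so far: 1 2/3 stops darker. Shutter speed: 6 → 8 → 10 → 13 → 15 → 20.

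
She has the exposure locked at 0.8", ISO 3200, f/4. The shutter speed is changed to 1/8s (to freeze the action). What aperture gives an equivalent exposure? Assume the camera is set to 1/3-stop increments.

f/1.6

Shutter speed: 0.8 → 0.6 → 0.5 → 0.4 → 0.3 → 1/4 → 1/5 → 1/6 → 1/8 — 2 2/3 stops faster (darker).
Need 2 2/3 stops brighter from the aperture: f/4 → f/3.5 → f/3.2 → f/2.8 → f/2.5 → f/2.2 → f/2 → f/1.8 → f/1.6.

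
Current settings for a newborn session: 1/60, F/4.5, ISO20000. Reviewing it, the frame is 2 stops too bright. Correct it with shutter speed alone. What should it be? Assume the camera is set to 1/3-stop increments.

Overexposed by 2 stops → need 2 stops darker.
Shutter speed: 1/60 → 1/80 → 1/100 → 1/125 → 1/160 → 1/200 → 1/250.

1/250s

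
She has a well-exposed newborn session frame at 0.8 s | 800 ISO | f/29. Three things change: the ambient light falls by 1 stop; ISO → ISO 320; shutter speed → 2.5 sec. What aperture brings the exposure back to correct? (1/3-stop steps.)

f/22

Scene light: 1 stop darker.
ISO: 800 → 640 → 500 → 400 → 320 — 1 1/3 stops lower (darker).
Shutter speed: 0.8 → 1 → 1.3 → 1.6 → 2 → 2.5 — 1 2/3 stops longer (brighter).
Net so far: 2/3 stop darker. Aperture: f/29 → f/25 → f/22.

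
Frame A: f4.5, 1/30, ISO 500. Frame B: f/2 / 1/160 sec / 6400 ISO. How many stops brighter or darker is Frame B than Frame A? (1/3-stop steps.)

Aperture: f/4.5 → f/4 → f/3.5 → f/3.2 → f/2.8 → f/2.5 → f/2.2 → f/2 — 2 1/3 stops larger aperture (brighter).
Shutter speed: 1/30 → 1/40 → 1/50 → 1/60 → 1/80 → 1/100 → 1/125 → 1/160 — 2 1/3 stops shorter (darker).
ISO: 500 → 640 → 800 → 1000 → 1250 → 1600 → 2000 → 2500 → 3200 → 4000 → 5000 → 6400 — 3 2/3 stops raised (brighter).
Net: +2 1/3 −2 1/3 +3 2/3 = +3 2/3 stops.

3 2/3 stops brighter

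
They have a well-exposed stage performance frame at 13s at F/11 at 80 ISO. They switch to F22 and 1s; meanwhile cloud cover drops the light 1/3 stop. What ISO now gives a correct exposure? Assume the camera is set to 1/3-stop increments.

Scene light: 1/3 stop darker.
Aperture: f/11 → f/13 → f/14 → f/16 → f/18 → f/20 → f/22 — 2 stops narrower (darker).
Shutter speed: 13 → 10 → 8 → 6 → 5 → 4 → 3.2 → 2.5 → 2 → 1.6 → 1.3 → 1 — 3 2/3 stops faster (darker).
Net so far: 6 stops darker. ISO: 80 → 100 → 125 → 160 → 200 → 250 → 320 → 400 → 500 → 640 → 800 → 1000 → 1250 → 1600 → 2000 → 2500 → 3200 → 4000 → 5000.

ISO 5000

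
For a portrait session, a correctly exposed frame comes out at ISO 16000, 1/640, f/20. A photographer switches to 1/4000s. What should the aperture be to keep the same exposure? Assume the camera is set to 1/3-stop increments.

Shutter speed: 1/640 → 1/800 → 1/1000 → 1/1250 → 1/1600 → 1/2000 → 1/2500 → 1/3200 → 1/4000 — 2 2/3 stops faster (darker).
Need 2 2/3 stops brighter from the aperture: f/20 → f/18 → f/16 → f/14 → f/13 → f/11 → f/10 → f/9 → f/8.

f/8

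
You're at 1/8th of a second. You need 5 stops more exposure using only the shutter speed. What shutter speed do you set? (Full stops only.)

Shutter speed: 1/8 → 1/4 → 1/2 → 1 → 2 → 4 — 5 stops longer (brighter).

4 s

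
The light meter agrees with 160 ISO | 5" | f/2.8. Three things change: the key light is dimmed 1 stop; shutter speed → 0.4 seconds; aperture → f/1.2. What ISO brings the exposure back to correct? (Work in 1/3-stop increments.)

Scene light: 1 stop darker.
Shutter speed: 5 → 4 → 3.2 → 2.5 → 2 → 1.6 → 1.3 → 1 → 0.8 → 0.6 → 0.5 → 0.4 — 3 2/3 stops shorter (darker).
Aperture: f/2.8 → f/2.5 → f/2.2 → f/2 → f/1.8 → f/1.6 → f/1.4 → f/1.2 — 2 1/3 stops wider (brighter).
Net so far: 2 1/3 stops darker. ISO: 160 → 200 → 250 → 320 → 400 → 500 → 640 → 800.

ISO 800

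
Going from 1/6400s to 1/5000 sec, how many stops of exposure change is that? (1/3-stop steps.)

1/3 stop

1/6400 → 1/5000 — count the steps: 1 third-stops = 1/3 stop.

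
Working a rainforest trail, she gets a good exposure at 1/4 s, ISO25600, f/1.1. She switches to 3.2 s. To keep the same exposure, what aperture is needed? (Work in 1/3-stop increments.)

f/4

Shutter speed: 1/4 → 0.3 → 0.4 → 0.5 → 0.6 → 0.8 → 1 → 1.3 → 1.6 → 2 → 2.5 → 3.2 — 3 2/3 stops longer (brighter).
Need 3 2/3 stops darker from the aperture: f/1.1 → f/1.2 → f/1.4 → f/1.6 → f/1.8 → f/2 → f/2.2 → f/2.5 → f/2.8 → f/3.2 → f/3.5 → f/4.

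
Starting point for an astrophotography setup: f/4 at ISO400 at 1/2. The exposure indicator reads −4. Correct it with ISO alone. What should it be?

Underexposed by 4 stops → need 4 stops brighter.
ISO: 400 → 800 → 1600 → 3200 → 6400.

ISO 6400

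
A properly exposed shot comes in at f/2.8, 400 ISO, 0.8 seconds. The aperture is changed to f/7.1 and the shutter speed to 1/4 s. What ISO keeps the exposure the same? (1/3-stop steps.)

Aperture: f/2.8 → f/3.2 → f/3.5 → f/4 → f/4.5 → f/5 → f/5.6 → f/6.3 → f/7.1 — 2 2/3 stops stopped down (darker).
Shutter speed: 0.8 → 0.6 → 0.5 → 0.4 → 0.3 → 1/4 — 1 2/3 stops shorter (darker).
Net change so far: 4 1/3 stops darker. Offset with the ISO: 400 → 500 → 640 → 800 → 1000 → 1250 → 1600 → 2000 → 2500 → 3200 → 4000 → 5000 → 6400 → 8000.

ISO 8000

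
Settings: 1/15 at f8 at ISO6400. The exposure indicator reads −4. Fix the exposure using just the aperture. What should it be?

f/2

Underexposed by 4 stops → need 4 stops brighter.
Aperture: f/8 → f/5.6 → f/4 → f/2.8 → f/2.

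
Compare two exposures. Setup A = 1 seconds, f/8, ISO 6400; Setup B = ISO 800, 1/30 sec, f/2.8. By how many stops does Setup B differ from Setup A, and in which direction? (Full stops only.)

5 stops darker

Aperture: f/8 → f/5.6 → f/4 → f/2.8 — 3 stops opened up (brighter).
Shutter speed: 1 → 1/2 → 1/4 → 1/8 → 1/15 → 1/30 — 5 stops shorter (darker).
ISO: 6400 → 3200 → 1600 → 800 — 3 stops lower (darker).
Net: +3 −5 −3 = −5 stops.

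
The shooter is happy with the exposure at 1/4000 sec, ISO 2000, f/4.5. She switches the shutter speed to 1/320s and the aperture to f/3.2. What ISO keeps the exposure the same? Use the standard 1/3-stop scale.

Shutter speed: 1/4000 → 1/3200 → 1/2500 → 1/2000 → 1/1600 → 1/1250 → 1/1000 → 1/800 → 1/640 → 1/500 → 1/400 → 1/320 — 3 2/3 stops slower (brighter).
Aperture: f/4.5 → f/4 → f/3.5 → f/3.2 — 1 stop larger aperture (brighter).
Net change so far: 4 2/3 stops brighter. Offset with the ISO: 2000 → 1600 → 1250 → 1000 → 800 → 640 → 500 → 400 → 320 → 250 → 200 → 160 → 125 → 100 → 80.

ISO 80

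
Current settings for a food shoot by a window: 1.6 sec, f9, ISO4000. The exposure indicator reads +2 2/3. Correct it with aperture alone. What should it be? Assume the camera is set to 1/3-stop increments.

f/22

Overexposed by 2 2/3 stops → need 2 2/3 stops darker.
Aperture: f/9 → f/10 → f/11 → f/13 → f/14 → f/16 → f/18 → f/20 → f/22.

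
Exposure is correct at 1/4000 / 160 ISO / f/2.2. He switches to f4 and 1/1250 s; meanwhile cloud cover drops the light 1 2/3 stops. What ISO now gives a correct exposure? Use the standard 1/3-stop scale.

ISO 500

Scene light: 1 2/3 stops darker.
Aperture: f/2.2 → f/2.5 → f/2.8 → f/3.2 → f/3.5 → f/4 — 1 2/3 stops stopped down (darker).
Shutter speed: 1/4000 → 1/3200 → 1/2500 → 1/2000 → 1/1600 → 1/1250 — 1 2/3 stops longer (brighter).
Net so far: 1 2/3 stops darker. ISO: 160 → 200 → 250 → 320 → 400 → 500.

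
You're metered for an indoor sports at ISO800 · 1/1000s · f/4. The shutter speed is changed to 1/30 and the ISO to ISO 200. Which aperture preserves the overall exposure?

Shutter speed: 1/1000 → 1/500 → 1/250 → 1/125 → 1/60 → 1/30 — 5 stops longer (brighter).
ISO: 800 → 400 → 200 — 2 stops lower (darker).
Net change so far: 3 stops brighter. Offset with the aperture: f/4 → f/5.6 → f/8 → f/11.

f/11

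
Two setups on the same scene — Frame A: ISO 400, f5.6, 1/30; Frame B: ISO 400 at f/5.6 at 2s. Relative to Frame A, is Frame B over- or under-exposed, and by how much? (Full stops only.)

6 stops brighter

Aperture: unchanged.
Shutter speed: 1/30 → 1/15 → 1/8 → 1/4 → 1/2 → 1 → 2 — 6 stops longer (brighter).
ISO: unchanged.
Net: +6 = +6 stops.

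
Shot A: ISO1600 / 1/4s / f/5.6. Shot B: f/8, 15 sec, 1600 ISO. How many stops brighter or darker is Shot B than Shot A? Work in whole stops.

5 stops brighter

Aperture: f/5.6 → f/8 — 1 stop smaller aperture (darker).
Shutter speed: 1/4 → 1/2 → 1 → 2 → 4 → 8 → 15 — 6 stops longer (brighter).
ISO: unchanged.
Net: −1 +6 = +5 stops.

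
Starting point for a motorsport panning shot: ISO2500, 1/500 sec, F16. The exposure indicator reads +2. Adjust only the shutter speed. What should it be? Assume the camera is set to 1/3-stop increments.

Overexposed by 2 stops → need 2 stops darker.
Shutter speed: 1/500 → 1/640 → 1/800 → 1/1000 → 1/1250 → 1/1600 → 1/2000.

1/2000s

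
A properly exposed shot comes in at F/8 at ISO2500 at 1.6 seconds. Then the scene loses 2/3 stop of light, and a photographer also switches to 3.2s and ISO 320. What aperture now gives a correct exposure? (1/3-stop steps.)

f/3.2

Scene light: 2/3 stop darker.
Shutter speed: 1.6 → 2 → 2.5 → 3.2 — 1 stop longer (brighter).
ISO: 2500 → 2000 → 1600 → 1250 → 1000 → 800 → 640 → 500 → 400 → 320 — 3 stops lower (darker).
Net so far: 2 2/3 stops darker. Aperture: f/8 → f/7.1 → f/6.3 → f/5.6 → f/5 → f/4.5 → f/4 → f/3.5 → f/3.2.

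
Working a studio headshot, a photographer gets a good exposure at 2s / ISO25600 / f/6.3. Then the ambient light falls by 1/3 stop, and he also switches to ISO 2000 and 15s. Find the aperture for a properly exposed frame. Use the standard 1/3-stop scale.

f/4.5

Scene light: 1/3 stop darker.
ISO: 25600 → 20000 → 16000 → 12800 → 10000 → 8000 → 6400 → 5000 → 4000 → 3200 → 2500 → 2000 — 3 2/3 stops dropped (darker).
Shutter speed: 2 → 2.5 → 3.2 → 4 → 5 → 6 → 8 → 10 → 13 → 15 — 3 stops slower (brighter).
Net so far: 1 stop darker. Aperture: f/6.3 → f/5.6 → f/5 → f/4.5.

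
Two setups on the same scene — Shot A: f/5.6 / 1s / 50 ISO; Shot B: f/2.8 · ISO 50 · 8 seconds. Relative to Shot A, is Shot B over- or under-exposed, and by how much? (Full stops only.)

Aperture: f/5.6 → f/4 → f/2.8 — 2 stops wider (brighter).
Shutter speed: 1 → 2 → 4 → 8 — 3 stops longer (brighter).
ISO: unchanged.
Net: +2 +3 = +5 stops.

5 stops brighter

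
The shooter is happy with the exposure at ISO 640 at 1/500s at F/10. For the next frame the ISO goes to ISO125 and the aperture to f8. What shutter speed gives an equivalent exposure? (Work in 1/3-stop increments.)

1/160s

ISO: 640 → 500 → 400 → 320 → 250 → 200 → 160 → 125 — 2 1/3 stops lower (darker).
Aperture: f/10 → f/9 → f/8 — 2/3 stop larger aperture (brighter).
Net change so far: 1 2/3 stops darker. Offset with the shutter speed: 1/500 → 1/400 → 1/320 → 1/250 → 1/200 → 1/160.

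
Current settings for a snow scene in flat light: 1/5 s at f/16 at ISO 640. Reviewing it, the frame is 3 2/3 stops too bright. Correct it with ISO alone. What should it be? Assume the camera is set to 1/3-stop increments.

ISO 50

Overexposed by 3 2/3 stops → need 3 2/3 stops darker.
ISO: 640 → 500 → 400 → 320 → 250 → 200 → 160 → 125 → 100 → 80 → 64 → 50.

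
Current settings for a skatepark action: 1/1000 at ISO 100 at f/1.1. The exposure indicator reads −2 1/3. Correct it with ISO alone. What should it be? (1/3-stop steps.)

Underexposed by 2 1/3 stops → need 2 1/3 stops brighter.
ISO: 100 → 125 → 160 → 200 → 250 → 320 → 400 → 500.

ISO 500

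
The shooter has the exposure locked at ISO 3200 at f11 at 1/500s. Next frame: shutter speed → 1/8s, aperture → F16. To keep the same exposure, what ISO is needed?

ISO 100

Shutter speed: 1/500 → 1/250 → 1/125 → 1/60 → 1/30 → 1/15 → 1/8 — 6 stops slower (brighter).
Aperture: f/11 → f/16 — 1 stop stopped down (darker).
Net change so far: 5 stops brighter. Offset with the ISO: 3200 → 1600 → 800 → 400 → 200 → 100.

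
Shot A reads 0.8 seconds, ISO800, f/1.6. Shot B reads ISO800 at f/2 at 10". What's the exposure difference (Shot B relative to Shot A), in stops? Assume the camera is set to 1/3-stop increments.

3 stops brighter

Aperture: f/1.6 → f/1.8 → f/2 — 2/3 stop narrower (darker).
Shutter speed: 0.8 → 1 → 1.3 → 1.6 → 2 → 2.5 → 3.2 → 4 → 5 → 6 → 8 → 10 — 3 2/3 stops longer (brighter).
ISO: unchanged.
Net: −2/3 +3 2/3 = +3 stops.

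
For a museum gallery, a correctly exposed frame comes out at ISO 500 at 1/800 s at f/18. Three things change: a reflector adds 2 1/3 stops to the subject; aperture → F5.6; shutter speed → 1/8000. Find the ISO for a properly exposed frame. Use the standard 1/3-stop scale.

Scene light: 2 1/3 stops brighter.
Aperture: f/18 → f/16 → f/14 → f/13 → f/11 → f/10 → f/9 → f/8 → f/7.1 → f/6.3 → f/5.6 — 3 1/3 stops larger aperture (brighter).
Shutter speed: 1/800 → 1/1000 → 1/1250 → 1/1600 → 1/2000 → 1/2500 → 1/3200 → 1/4000 → 1/5000 → 1/6400 → 1/8000 — 3 1/3 stops shorter (darker).
Net so far: 2 1/3 stops brighter. ISO: 500 → 400 → 320 → 250 → 200 → 160 → 125 → 100.

ISO 100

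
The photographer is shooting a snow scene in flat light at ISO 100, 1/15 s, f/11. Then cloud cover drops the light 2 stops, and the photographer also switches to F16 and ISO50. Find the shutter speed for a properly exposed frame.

1 s

Scene light: 2 stops darker.
Aperture: f/11 → f/16 — 1 stop stopped down (darker).
ISO: 100 → 50 — 1 stop lower (darker).
Net so far: 4 stops darker. Shutter speed: 1/15 → 1/8 → 1/4 → 1/2 → 1.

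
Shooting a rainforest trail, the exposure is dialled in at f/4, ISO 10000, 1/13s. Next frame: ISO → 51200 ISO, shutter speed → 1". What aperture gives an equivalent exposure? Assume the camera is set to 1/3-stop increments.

ISO: 10000 → 12800 → 16000 → 20000 → 25600 → 32000 → 40000 → 51200 — 2 1/3 stops raised (brighter).
Shutter speed: 1/13 → 1/10 → 1/8 → 1/6 → 1/5 → 1/4 → 0.3 → 0.4 → 0.5 → 0.6 → 0.8 → 1 — 3 2/3 stops longer (brighter).
Net change so far: 6 stops brighter. Offset with the aperture: f/4 → f/4.5 → f/5 → f/5.6 → f/6.3 → f/7.1 → f/8 → f/9 → f/10 → f/11 → f/13 → f/14 → f/16 → f/18 → f/20 → f/22 → f/25 → f/29 → f/32.

f/32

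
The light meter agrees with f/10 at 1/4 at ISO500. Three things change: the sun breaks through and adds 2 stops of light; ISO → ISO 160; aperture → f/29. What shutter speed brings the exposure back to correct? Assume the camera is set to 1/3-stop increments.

1.6 s

Scene light: 2 stops brighter.
ISO: 500 → 400 → 320 → 250 → 200 → 160 — 1 2/3 stops dropped (darker).
Aperture: f/10 → f/11 → f/13 → f/14 → f/16 → f/18 → f/20 → f/22 → f/25 → f/29 — 3 stops stopped down (darker).
Net so far: 2 2/3 stops darker. Shutter speed: 1/4 → 0.3 → 0.4 → 0.5 → 0.6 → 0.8 → 1 → 1.3 → 1.6.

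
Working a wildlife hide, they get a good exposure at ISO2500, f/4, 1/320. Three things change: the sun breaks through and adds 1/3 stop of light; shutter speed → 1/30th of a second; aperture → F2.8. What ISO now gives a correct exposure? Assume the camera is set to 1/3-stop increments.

Scene light: 1/3 stop brighter.
Shutter speed: 1/320 → 1/250 → 1/200 → 1/160 → 1/125 → 1/100 → 1/80 → 1/60 → 1/50 → 1/40 → 1/30 — 3 1/3 stops slower (brighter).
Aperture: f/4 → f/3.5 → f/3.2 → f/2.8 — 1 stop opened up (brighter).
Net so far: 4 2/3 stops brighter. ISO: 2500 → 2000 → 1600 → 1250 → 1000 → 800 → 640 → 500 → 400 → 320 → 250 → 200 → 160 → 125 → 100.

ISO 100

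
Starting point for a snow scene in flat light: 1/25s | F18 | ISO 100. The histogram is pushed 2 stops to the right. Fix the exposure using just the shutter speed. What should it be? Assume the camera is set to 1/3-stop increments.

1/100s

Overexposed by 2 stops → need 2 stops darker.
Shutter speed: 1/25 → 1/30 → 1/40 → 1/50 → 1/60 → 1/80 → 1/100.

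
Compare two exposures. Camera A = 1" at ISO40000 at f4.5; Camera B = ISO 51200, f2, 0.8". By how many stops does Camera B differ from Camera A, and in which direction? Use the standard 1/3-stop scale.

Aperture: f/4.5 → f/4 → f/3.5 → f/3.2 → f/2.8 → f/2.5 → f/2.2 → f/2 — 2 1/3 stops opened up (brighter).
Shutter speed: 1 → 0.8 — 1/3 stop faster (darker).
ISO: 40000 → 51200 — 1/3 stop raised (brighter).
Net: +2 1/3 −1/3 +1/3 = +2 1/3 stops.

2 1/3 stops brighter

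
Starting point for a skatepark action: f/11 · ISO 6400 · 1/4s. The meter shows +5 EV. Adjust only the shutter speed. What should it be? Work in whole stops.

Overexposed by 5 stops → need 5 stops darker.
Shutter speed: 1/4 → 1/8 → 1/15 → 1/30 → 1/60 → 1/125.

1/125s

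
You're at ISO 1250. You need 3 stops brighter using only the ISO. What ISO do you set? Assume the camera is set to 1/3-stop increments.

ISO: 1250 → 1600 → 2000 → 2500 → 3200 → 4000 → 5000 → 6400 → 8000 → 10000 — 3 stops higher (brighter).

ISO 10000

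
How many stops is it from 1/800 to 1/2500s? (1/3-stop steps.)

1/800 → 1/1000 → 1/1250 → 1/1600 → 1/2000 → 1/2500 — count the steps: 5 third-stops = 1 2/3 stops.

1 2/3 stops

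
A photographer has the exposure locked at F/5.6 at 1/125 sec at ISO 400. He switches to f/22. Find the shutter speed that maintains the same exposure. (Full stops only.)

Aperture: f/5.6 → f/8 → f/11 → f/16 → f/22 — 4 stops narrower (darker).
Need 4 stops brighter from the shutter speed: 1/125 → 1/60 → 1/30 → 1/15 → 1/8.

1/8s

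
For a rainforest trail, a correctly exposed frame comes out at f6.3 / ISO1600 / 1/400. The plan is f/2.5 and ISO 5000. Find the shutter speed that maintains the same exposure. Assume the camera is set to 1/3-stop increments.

Aperture: f/6.3 → f/5.6 → f/5 → f/4.5 → f/4 → f/3.5 → f/3.2 → f/2.8 → f/2.5 — 2 2/3 stops wider (brighter).
ISO: 1600 → 2000 → 2500 → 3200 → 4000 → 5000 — 1 2/3 stops raised (brighter).
Net change so far: 4 1/3 stops brighter. Offset with the shutter speed: 1/400 → 1/500 → 1/640 → 1/800 → 1/1000 → 1/1250 → 1/1600 → 1/2000 → 1/2500 → 1/3200 → 1/4000 → 1/5000 → 1/6400 → 1/8000.

1/8000s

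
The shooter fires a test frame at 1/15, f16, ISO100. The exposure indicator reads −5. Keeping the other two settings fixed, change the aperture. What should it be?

f/2.8

Underexposed by 5 stops → need 5 stops brighter.
Aperture: f/16 → f/11 → f/8 → f/5.6 → f/4 → f/2.8.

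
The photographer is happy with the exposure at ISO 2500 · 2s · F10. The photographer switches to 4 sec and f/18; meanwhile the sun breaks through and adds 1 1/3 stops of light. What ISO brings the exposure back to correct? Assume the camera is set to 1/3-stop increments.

ISO 1600

Scene light: 1 1/3 stops brighter.
Shutter speed: 2 → 2.5 → 3.2 → 4 — 1 stop longer (brighter).
Aperture: f/10 → f/11 → f/13 → f/14 → f/16 → f/18 — 1 2/3 stops smaller aperture (darker).
Net so far: 2/3 stop brighter. ISO: 2500 → 2000 → 1600.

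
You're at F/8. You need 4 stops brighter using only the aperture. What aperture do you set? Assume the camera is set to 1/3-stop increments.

Aperture: f/8 → f/7.1 → f/6.3 → f/5.6 → f/5 → f/4.5 → f/4 → f/3.5 → f/3.2 → f/2.8 → f/2.5 → f/2.2 → f/2 — 4 stops larger aperture (brighter).

f/2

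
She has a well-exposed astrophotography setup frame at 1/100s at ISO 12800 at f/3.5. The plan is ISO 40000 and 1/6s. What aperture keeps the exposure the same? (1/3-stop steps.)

f/25

ISO: 12800 → 16000 → 20000 → 25600 → 32000 → 40000 — 1 2/3 stops higher (brighter).
Shutter speed: 1/100 → 1/80 → 1/60 → 1/50 → 1/40 → 1/30 → 1/25 → 1/20 → 1/15 → 1/13 → 1/10 → 1/8 → 1/6 — 4 stops slower (brighter).
Net change so far: 5 2/3 stops brighter. Offset with the aperture: f/3.5 → f/4 → f/4.5 → f/5 → f/5.6 → f/6.3 → f/7.1 → f/8 → f/9 → f/10 → f/11 → f/13 → f/14 → f/16 → f/18 → f/20 → f/22 → f/25.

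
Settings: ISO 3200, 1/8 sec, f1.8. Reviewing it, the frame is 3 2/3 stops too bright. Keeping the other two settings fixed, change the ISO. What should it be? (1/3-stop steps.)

Overexposed by 3 2/3 stops → need 3 2/3 stops darker.
ISO: 3200 → 2500 → 2000 → 1600 → 1250 → 1000 → 800 → 640 → 500 → 400 → 320 → 250.

ISO 250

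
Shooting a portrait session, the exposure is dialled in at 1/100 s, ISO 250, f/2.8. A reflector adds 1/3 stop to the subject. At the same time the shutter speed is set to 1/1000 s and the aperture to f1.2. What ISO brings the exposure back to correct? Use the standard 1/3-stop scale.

Scene light: 1/3 stop brighter.
Shutter speed: 1/100 → 1/125 → 1/160 → 1/200 → 1/250 → 1/320 → 1/400 → 1/500 → 1/640 → 1/800 → 1/1000 — 3 1/3 stops shorter (darker).
Aperture: f/2.8 → f/2.5 → f/2.2 → f/2 → f/1.8 → f/1.6 → f/1.4 → f/1.2 — 2 1/3 stops wider (brighter).
Net so far: 2/3 stop darker. ISO: 250 → 320 → 400.

ISO 400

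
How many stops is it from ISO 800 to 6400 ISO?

3 stops

800 → 1600 → 3200 → 6400 — count the steps: 3 stops.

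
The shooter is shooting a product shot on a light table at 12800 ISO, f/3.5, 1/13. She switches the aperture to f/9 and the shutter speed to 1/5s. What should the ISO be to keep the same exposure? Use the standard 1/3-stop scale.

ISO 32000

Aperture: f/3.5 → f/4 → f/4.5 → f/5 → f/5.6 → f/6.3 → f/7.1 → f/8 → f/9 — 2 2/3 stops narrower (darker).
Shutter speed: 1/13 → 1/10 → 1/8 → 1/6 → 1/5 — 1 1/3 stops slower (brighter).
Net change so far: 1 1/3 stops darker. Offset with the ISO: 12800 → 16000 → 20000 → 25600 → 32000.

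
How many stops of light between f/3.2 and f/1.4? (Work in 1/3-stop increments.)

f/3.2 → f/2.8 → f/2.5 → f/2.2 → f/2 → f/1.8 → f/1.6 → f/1.4 — count the steps: 7 third-stops = 2 1/3 stops.

2 1/3 stops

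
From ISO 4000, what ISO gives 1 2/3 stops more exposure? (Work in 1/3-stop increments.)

ISO: 4000 → 5000 → 6400 → 8000 → 10000 → 12800 — 1 2/3 stops higher (brighter).

ISO 12800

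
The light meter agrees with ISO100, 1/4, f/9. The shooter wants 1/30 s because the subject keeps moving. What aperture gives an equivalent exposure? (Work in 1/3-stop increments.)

f/3.2

Shutter speed: 1/4 → 1/5 → 1/6 → 1/8 → 1/10 → 1/13 → 1/15 → 1/20 → 1/25 → 1/30 — 3 stops shorter (darker).
Need 3 stops brighter from the aperture: f/9 → f/8 → f/7.1 → f/6.3 → f/5.6 → f/5 → f/4.5 → f/4 → f/3.5 → f/3.2.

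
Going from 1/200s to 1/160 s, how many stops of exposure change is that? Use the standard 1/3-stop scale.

1/200 → 1/160 — count the steps: 1 third-stops = 1/3 stop.

1/3 stop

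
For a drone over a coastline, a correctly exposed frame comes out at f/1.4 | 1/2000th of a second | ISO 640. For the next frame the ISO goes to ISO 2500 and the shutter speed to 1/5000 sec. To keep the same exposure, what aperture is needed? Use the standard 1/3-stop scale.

f/1.8

ISO: 640 → 800 → 1000 → 1250 → 1600 → 2000 → 2500 — 2 stops raised (brighter).
Shutter speed: 1/2000 → 1/2500 → 1/3200 → 1/4000 → 1/5000 — 1 1/3 stops faster (darker).
Net change so far: 2/3 stop brighter. Offset with the aperture: f/1.4 → f/1.6 → f/1.8.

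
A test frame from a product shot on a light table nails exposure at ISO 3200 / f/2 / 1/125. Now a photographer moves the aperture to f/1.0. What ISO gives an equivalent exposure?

Aperture: f/2 → f/1.4 → f/1.0 — 2 stops wider (brighter).
Need 2 stops darker from the ISO: 3200 → 1600 → 800.

ISO 800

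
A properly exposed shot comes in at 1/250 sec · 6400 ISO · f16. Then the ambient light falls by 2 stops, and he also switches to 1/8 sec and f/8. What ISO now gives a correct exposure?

ISO 200

Scene light: 2 stops darker.
Shutter speed: 1/250 → 1/125 → 1/60 → 1/30 → 1/15 → 1/8 — 5 stops slower (brighter).
Aperture: f/16 → f/11 → f/8 — 2 stops wider (brighter).
Net so far: 5 stops brighter. ISO: 6400 → 3200 → 1600 → 800 → 400 → 200.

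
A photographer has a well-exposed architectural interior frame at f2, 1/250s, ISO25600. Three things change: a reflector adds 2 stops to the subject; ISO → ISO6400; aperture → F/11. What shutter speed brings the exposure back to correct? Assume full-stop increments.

1/8s

Scene light: 2 stops brighter.
ISO: 25600 → 12800 → 6400 — 2 stops dropped (darker).
Aperture: f/2 → f/2.8 → f/4 → f/5.6 → f/8 → f/11 — 5 stops smaller aperture (darker).
Net so far: 5 stops darker. Shutter speed: 1/250 → 1/125 → 1/60 → 1/30 → 1/15 → 1/8.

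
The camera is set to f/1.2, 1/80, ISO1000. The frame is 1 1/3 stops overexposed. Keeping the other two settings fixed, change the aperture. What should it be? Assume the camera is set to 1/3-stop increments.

Overexposed by 1 1/3 stops → need 1 1/3 stops darker.
Aperture: f/1.2 → f/1.4 → f/1.6 → f/1.8 → f/2.

f/2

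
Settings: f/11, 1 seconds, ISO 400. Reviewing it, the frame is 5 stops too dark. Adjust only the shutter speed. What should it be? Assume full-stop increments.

Underexposed by 5 stops → need 5 stops brighter.
Shutter speed: 1 → 2 → 4 → 8 → 15 → 30.

30 s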